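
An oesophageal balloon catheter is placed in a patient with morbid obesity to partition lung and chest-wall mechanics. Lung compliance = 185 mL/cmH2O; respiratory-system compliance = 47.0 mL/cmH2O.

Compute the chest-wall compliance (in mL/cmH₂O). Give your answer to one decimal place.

63.0

1/Ccw = 1/Crs − 1/CL.
1/Ccw = 1/47.0 − 1/185 = 0.01587.
Ccw = 63.012 mL/cmH2O.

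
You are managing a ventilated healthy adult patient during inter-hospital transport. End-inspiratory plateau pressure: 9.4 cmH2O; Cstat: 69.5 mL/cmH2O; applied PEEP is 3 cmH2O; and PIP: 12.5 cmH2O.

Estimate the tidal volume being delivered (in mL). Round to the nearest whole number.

445

Vt = Cstat × (Pplat − PEEP) = 69.5 × (9.4 − 3) = 69.5 × 6.4 = 444.8 mL.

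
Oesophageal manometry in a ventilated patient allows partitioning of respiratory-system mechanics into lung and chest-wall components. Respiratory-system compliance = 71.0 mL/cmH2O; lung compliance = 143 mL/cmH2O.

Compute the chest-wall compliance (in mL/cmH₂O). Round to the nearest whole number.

1/Ccw = 1/Crs − 1/CL.
1/Ccw = 1/71.0 − 1/143 = 0.007092.
Ccw = 141.0 mL/cmH2O.

141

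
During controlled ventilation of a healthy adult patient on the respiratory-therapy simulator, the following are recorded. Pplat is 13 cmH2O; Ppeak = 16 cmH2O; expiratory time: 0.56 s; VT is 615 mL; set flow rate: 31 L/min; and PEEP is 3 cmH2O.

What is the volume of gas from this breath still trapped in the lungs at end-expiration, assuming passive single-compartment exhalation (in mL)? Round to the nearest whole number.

128

Flow: 31 L/min ÷ 60 = 0.5167 L/s.
R = (PIP − Pplat)/V̇ = (16 − 13) / 0.5167 = 3.0/0.5167 = 5.806 cmH2O·s/L.
C = Vt/(Pplat − PEEP) = 615.0 / (13 − 3) = 615.0/10.0 = 61.5 mL/cmH2O.
τ = R × C = 5.806 × 0.0615 L/cmH2O = 0.3571 s.
Fraction remaining = e^(−Te/τ) = e^(−0.56/0.3571) = 0.2084.
Trapped volume = 615.0 × 0.2084 = 128.17 mL.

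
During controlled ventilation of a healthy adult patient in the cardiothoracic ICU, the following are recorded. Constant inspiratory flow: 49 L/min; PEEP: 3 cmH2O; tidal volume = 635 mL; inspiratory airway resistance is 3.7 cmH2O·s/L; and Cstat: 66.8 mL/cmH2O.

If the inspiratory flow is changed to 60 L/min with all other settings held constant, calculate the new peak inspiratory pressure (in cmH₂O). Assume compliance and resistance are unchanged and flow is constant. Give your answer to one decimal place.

16.2

Flow: 49 L/min ÷ 60 = 0.8167 L/s.
New flow: 60 L/min ÷ 60 = 1 L/s.
PIP = Vt/C + R·V̇ + PEEP (constant-flow equation of motion).
Only the resistive term changes: ΔPIP = R × ΔV̇ = 3.7 × (1 − 0.8167) = 3.7 × 0.1833 = 0.6782 cmH2O.
Original PIP = 635/66.8 + 3.7×0.8167 + 3 = 15.528 cmH2O; new PIP = 15.528 + (0.6782) = 16.206 cmH2O.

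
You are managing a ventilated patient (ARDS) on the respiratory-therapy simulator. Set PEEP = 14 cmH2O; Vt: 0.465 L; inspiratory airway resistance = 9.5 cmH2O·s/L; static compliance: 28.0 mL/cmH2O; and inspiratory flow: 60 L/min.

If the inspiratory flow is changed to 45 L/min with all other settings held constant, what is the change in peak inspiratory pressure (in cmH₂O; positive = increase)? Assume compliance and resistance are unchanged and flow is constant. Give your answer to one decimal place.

Flow: 60 L/min ÷ 60 = 1 L/s.
New flow: 45 L/min ÷ 60 = 0.75 L/s.
PIP = Vt/C + R·V̇ + PEEP (constant-flow equation of motion).
Only the resistive term changes: ΔPIP = R × ΔV̇ = 9.5 × (0.75 − 1) = 9.5 × -0.25 = -2.375 cmH2O.

-2.4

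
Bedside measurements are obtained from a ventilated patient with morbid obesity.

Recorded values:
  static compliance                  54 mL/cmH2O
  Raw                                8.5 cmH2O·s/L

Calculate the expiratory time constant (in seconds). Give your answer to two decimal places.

0.46

τ = R × C = 8.5 × 54 mL/cmH2O = 8.5 × 0.054 L/cmH2O = 0.459 s.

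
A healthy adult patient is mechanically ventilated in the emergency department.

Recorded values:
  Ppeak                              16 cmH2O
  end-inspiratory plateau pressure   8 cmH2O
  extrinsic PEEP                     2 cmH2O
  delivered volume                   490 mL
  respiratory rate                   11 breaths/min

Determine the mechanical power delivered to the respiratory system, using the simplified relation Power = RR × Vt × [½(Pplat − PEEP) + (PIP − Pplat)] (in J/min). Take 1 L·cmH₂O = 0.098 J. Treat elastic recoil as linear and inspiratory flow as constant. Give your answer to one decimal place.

Per-breath work = Vt × [½(Pplat−PEEP) + (PIP−Pplat)] = 0.490 × [0.5×6.0 + 8.0] = 0.490 × 11.0 = 5.39 L·cmH2O.
Power = 11 × 5.39 = 59.29 L·cmH2O/min.
× 0.098 J/(L·cmH2O) → 5.81 J/min.

5.8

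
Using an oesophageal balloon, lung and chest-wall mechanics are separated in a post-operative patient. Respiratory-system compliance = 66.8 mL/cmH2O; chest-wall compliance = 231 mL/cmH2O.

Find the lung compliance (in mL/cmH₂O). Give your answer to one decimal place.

1/CL = 1/Crs − 1/Ccw.
1/CL = 1/66.8 − 1/231 = 0.01064.
CL = 93.985 mL/cmH2O.

94.0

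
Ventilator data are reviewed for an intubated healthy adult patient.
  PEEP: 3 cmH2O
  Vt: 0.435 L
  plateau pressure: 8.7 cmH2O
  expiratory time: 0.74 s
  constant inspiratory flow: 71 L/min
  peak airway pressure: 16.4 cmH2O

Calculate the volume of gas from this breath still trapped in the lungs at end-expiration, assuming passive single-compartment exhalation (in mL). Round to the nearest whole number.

Flow: 71 L/min ÷ 60 = 1.1833 L/s.
R = (PIP − Pplat)/V̇ = (16.4 − 8.7) / 1.1833 = 7.7/1.1833 = 6.507 cmH2O·s/L.
C = Vt/(Pplat − PEEP) = 435.0 / (8.7 − 3) = 435.0/5.7 = 76.316 mL/cmH2O.
τ = R × C = 6.507 × 0.07632 L/cmH2O = 0.4966 s.
Fraction remaining = e^(−Te/τ) = e^(−0.74/0.4966) = 0.2253.
Trapped volume = 435.0 × 0.2253 = 98.006 mL.

98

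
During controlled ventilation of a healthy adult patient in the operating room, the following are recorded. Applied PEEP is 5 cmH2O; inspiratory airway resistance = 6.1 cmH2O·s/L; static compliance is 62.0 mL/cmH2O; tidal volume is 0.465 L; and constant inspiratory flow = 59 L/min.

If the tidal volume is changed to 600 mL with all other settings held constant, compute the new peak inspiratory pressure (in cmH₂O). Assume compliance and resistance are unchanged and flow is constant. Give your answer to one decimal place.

20.7

Flow: 59 L/min ÷ 60 = 0.9833 L/s.
PIP = Vt/C + R·V̇ + PEEP (constant-flow equation of motion).
Only the elastic term changes: ΔPIP = ΔVt / C = (600 − 465) / 62.0 = 2.177 cmH2O.
Original PIP = 465/62.0 + 6.1×0.9833 + 5 = 18.498 cmH2O; new PIP = 18.498 + (2.177) = 20.675 cmH2O.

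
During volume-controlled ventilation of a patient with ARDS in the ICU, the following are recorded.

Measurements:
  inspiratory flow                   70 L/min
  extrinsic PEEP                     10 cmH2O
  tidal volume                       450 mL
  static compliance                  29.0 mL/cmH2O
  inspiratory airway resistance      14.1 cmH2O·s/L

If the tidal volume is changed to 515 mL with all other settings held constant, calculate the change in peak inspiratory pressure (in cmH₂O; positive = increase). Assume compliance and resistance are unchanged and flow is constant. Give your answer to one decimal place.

2.2

PIP = Vt/C + R·V̇ + PEEP (constant-flow equation of motion).
Only the elastic term changes: ΔPIP = ΔVt / C = (515 − 450) / 29.0 = 2.241 cmH2O.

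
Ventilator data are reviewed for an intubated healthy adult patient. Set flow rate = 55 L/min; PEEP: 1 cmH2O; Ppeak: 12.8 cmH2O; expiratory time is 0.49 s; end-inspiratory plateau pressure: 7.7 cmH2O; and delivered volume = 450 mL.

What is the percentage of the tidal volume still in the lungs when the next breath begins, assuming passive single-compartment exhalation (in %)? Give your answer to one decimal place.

Flow: 55 L/min ÷ 60 = 0.9167 L/s.
R = (PIP − Pplat)/V̇ = (12.8 − 7.7) / 0.9167 = 5.1/0.9167 = 5.563 cmH2O·s/L.
C = Vt/(Pplat − PEEP) = 450.0 / (7.7 − 1) = 450.0/6.7 = 67.164 mL/cmH2O.
τ = R × C = 5.563 × 0.06716 L/cmH2O = 0.3736 s.
Fraction remaining at end-expiration = e^(−Te/τ) = e^(−0.49/0.3736) = 0.2694 → 26.94%.

26.9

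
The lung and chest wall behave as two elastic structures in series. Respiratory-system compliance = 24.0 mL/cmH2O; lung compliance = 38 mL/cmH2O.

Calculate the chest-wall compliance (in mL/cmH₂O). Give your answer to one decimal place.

1/Ccw = 1/Crs − 1/CL.
1/Ccw = 1/24.0 − 1/38 = 0.01535.
Ccw = 65.147 mL/cmH2O.

65.1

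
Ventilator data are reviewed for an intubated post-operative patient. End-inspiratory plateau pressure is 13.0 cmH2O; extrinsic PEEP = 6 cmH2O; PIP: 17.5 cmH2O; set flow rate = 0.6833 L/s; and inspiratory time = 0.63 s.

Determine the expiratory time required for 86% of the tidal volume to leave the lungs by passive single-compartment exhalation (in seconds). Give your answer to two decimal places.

Vt = flow × Ti = 0.6833 L/s × 0.63 s × 1000 mL/L = 430.48 mL.
R = (PIP − Pplat)/V̇ = (17.5 − 13.0) / 0.6833 = 4.5/0.6833 = 6.586 cmH2O·s/L.
C = Vt/(Pplat − PEEP) = 430.48 / (13.0 − 6) = 430.48/7.0 = 61.497 mL/cmH2O.
τ = R × C = 6.586 × 0.0615 L/cmH2O = 0.405 s.
t = −τ·ln(1 − 0.86) = −0.405·ln(0.14) = 0.7963 s.

0.80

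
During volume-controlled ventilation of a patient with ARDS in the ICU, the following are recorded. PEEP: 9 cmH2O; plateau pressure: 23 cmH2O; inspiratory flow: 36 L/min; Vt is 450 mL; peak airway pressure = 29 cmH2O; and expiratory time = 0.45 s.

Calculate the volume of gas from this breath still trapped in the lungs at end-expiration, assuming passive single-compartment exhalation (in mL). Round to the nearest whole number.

Flow: 36 L/min ÷ 60 = 0.6 L/s.
R = (PIP − Pplat)/V̇ = (29 − 23) / 0.6 = 6.0/0.6 = 10.0 cmH2O·s/L.
C = Vt/(Pplat − PEEP) = 450.0 / (23 − 9) = 450.0/14.0 = 32.143 mL/cmH2O.
τ = R × C = 10.0 × 0.03214 L/cmH2O = 0.3214 s.
Fraction remaining = e^(−Te/τ) = e^(−0.45/0.3214) = 0.2466.
Trapped volume = 450.0 × 0.2466 = 110.97 mL.

111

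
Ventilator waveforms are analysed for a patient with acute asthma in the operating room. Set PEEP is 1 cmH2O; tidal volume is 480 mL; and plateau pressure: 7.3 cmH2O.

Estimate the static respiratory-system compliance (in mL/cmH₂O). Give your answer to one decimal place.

76.2

Cstat = Vt / (Pplat − PEEP) = 480 / (7.3 − 1) = 480 / 6.3 = 76.19 mL/cmH2O.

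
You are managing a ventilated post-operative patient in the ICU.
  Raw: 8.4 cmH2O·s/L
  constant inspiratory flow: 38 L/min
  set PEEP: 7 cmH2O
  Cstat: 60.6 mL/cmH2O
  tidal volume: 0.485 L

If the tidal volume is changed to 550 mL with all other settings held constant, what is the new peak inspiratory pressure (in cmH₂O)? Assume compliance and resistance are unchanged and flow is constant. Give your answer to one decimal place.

21.4

Flow: 38 L/min ÷ 60 = 0.6333 L/s.
PIP = Vt/C + R·V̇ + PEEP (constant-flow equation of motion).
Only the elastic term changes: ΔPIP = ΔVt / C = (550 − 485) / 60.6 = 1.073 cmH2O.
Original PIP = 485/60.6 + 8.4×0.6333 + 7 = 20.323 cmH2O; new PIP = 20.323 + (1.073) = 21.396 cmH2O.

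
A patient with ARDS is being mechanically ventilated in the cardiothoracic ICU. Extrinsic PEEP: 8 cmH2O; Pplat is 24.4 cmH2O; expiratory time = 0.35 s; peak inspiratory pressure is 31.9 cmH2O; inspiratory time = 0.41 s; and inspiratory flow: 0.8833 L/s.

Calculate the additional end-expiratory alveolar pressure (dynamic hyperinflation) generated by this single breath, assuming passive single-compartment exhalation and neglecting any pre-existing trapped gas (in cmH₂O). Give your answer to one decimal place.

2.5

Vt = flow × Ti = 0.8833 L/s × 0.41 s × 1000 mL/L = 362.15 mL.
R = (PIP − Pplat)/V̇ = (31.9 − 24.4) / 0.8833 = 7.5/0.8833 = 8.491 cmH2O·s/L.
C = Vt/(Pplat − PEEP) = 362.15 / (24.4 − 8) = 362.15/16.4 = 22.082 mL/cmH2O.
τ = R × C = 8.491 × 0.02208 L/cmH2O = 0.1875 s.
Fraction remaining = e^(−Te/τ) = e^(−0.35/0.1875) = 0.1546; trapped volume = 362.15 × 0.1546 = 55.988 mL.
Additional alveolar pressure from trapping ≈ V_trapped / C = 55.988 / 22.082 = 2.535 cmH2O.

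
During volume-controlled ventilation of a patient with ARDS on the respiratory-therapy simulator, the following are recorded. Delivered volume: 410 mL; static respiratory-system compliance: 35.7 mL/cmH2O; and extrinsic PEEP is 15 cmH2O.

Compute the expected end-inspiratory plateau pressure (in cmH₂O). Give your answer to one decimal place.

26.5

Pplat = PEEP + Vt / Cstat = 15 + 410 / 35.7 = 15 + 11.485 = 26.485 cmH2O.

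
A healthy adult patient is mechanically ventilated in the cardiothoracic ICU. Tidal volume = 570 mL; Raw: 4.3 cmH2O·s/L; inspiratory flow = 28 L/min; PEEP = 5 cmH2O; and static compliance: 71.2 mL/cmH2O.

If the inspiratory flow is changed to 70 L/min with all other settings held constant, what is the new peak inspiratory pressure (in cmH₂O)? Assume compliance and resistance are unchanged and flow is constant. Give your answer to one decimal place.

18.0

Flow: 28 L/min ÷ 60 = 0.4667 L/s.
New flow: 70 L/min ÷ 60 = 1.1667 L/s.
PIP = Vt/C + R·V̇ + PEEP (constant-flow equation of motion).
Only the resistive term changes: ΔPIP = R × ΔV̇ = 4.3 × (1.1667 − 0.4667) = 4.3 × 0.7 = 3.01 cmH2O.
Original PIP = 570/71.2 + 4.3×0.4667 + 5 = 15.012 cmH2O; new PIP = 15.012 + (3.01) = 18.022 cmH2O.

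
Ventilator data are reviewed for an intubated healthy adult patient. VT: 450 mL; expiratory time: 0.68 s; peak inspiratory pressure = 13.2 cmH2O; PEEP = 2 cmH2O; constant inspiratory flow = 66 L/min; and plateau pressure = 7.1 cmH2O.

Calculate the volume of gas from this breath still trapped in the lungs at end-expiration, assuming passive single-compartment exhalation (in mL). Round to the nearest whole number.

112

Flow: 66 L/min ÷ 60 = 1.1 L/s.
R = (PIP − Pplat)/V̇ = (13.2 − 7.1) / 1.1 = 6.1/1.1 = 5.545 cmH2O·s/L.
C = Vt/(Pplat − PEEP) = 450.0 / (7.1 − 2) = 450.0/5.1 = 88.235 mL/cmH2O.
τ = R × C = 5.545 × 0.08824 L/cmH2O = 0.4893 s.
Fraction remaining = e^(−Te/τ) = e^(−0.68/0.4893) = 0.2491.
Trapped volume = 450.0 × 0.2491 = 112.1 mL.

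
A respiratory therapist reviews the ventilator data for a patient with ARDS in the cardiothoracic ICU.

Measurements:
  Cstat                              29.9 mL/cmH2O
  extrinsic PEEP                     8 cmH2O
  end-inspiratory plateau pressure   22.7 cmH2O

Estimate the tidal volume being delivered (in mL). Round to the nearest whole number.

440

Vt = Cstat × (Pplat − PEEP) = 29.9 × (22.7 − 8) = 29.9 × 14.7 = 439.53 mL.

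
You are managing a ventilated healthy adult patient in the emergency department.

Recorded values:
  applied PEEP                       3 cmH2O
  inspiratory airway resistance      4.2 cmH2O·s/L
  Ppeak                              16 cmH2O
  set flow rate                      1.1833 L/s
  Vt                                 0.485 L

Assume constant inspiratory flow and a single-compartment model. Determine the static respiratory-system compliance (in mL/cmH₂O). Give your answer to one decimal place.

60.4

Equation of motion (constant flow): PIP = Vt/C + R·V̇ + PEEP.
Vt/C = PIP − R·V̇ − PEEP = 16 − 4.2×1.1833 − 3 = 16 − 4.97 − 3 = 8.03 cmH2O.
C = Vt / 8.03 = 485 / 8.03 = 60.399 mL/cmH2O.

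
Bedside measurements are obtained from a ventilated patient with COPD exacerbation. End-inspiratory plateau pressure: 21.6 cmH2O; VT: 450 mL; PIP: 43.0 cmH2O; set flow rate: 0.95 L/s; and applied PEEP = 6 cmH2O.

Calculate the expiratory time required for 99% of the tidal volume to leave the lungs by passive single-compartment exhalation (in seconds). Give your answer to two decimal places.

2.99

R = (PIP − Pplat)/V̇ = (43.0 − 21.6) / 0.95 = 21.4/0.95 = 22.526 cmH2O·s/L.
C = Vt/(Pplat − PEEP) = 450.0 / (21.6 − 6) = 450.0/15.6 = 28.846 mL/cmH2O.
τ = R × C = 22.526 × 0.02885 L/cmH2O = 0.6499 s.
t = −τ·ln(1 − 0.99) = −0.6499·ln(0.01) = 2.993 s.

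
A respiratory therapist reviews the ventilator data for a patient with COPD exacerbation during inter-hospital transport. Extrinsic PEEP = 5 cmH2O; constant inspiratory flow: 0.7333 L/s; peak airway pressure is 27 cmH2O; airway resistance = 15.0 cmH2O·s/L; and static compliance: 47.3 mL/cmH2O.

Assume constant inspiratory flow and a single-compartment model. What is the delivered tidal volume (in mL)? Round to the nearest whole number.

Equation of motion (constant flow): PIP = Vt/C + R·V̇ + PEEP.
Vt/C = PIP − R·V̇ − PEEP = 27 − 11.0 − 5 = 11.0 cmH2O.
Vt = C × 11.0 = 47.3 × 11.0 = 520.3 mL.

520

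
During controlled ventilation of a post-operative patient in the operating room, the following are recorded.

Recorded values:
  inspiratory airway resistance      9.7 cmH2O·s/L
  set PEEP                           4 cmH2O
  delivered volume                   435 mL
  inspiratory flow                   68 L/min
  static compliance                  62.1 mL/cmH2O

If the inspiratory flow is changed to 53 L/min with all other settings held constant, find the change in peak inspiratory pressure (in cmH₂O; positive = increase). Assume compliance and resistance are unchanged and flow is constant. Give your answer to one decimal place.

Flow: 68 L/min ÷ 60 = 1.1333 L/s.
New flow: 53 L/min ÷ 60 = 0.8833 L/s.
PIP = Vt/C + R·V̇ + PEEP (constant-flow equation of motion).
Only the resistive term changes: ΔPIP = R × ΔV̇ = 9.7 × (0.8833 − 1.1333) = 9.7 × -0.25 = -2.425 cmH2O.

-2.4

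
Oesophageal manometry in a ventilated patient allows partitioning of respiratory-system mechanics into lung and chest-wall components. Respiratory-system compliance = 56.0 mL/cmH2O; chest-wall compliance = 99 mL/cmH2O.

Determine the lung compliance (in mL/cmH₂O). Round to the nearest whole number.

129

1/CL = 1/Crs − 1/Ccw.
1/CL = 1/56.0 − 1/99 = 0.007756.
CL = 128.93 mL/cmH2O.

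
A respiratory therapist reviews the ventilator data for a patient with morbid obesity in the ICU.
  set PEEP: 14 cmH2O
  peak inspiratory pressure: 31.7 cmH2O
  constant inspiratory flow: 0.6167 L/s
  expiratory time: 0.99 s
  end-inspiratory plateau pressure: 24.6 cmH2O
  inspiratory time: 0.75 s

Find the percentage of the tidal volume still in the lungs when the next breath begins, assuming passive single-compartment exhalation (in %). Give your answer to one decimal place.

13.9

Vt = flow × Ti = 0.6167 L/s × 0.75 s × 1000 mL/L = 462.53 mL.
R = (PIP − Pplat)/V̇ = (31.7 − 24.6) / 0.6167 = 7.1/0.6167 = 11.513 cmH2O·s/L.
C = Vt/(Pplat − PEEP) = 462.53 / (24.6 − 14) = 462.53/10.6 = 43.635 mL/cmH2O.
τ = R × C = 11.513 × 0.04364 L/cmH2O = 0.5024 s.
Fraction remaining at end-expiration = e^(−Te/τ) = e^(−0.99/0.5024) = 0.1394 → 13.94%.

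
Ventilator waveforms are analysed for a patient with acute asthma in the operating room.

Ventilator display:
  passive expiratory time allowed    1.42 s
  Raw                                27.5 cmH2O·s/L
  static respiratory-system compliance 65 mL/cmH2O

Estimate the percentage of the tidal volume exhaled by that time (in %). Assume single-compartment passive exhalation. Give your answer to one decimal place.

54.8

τ = R × C = 27.5 × 65 mL/cmH2O = 27.5 × 0.065 L/cmH2O = 1.788 s.
Passive exhalation: V(t)/V₀ = e^(−t/τ) = e^(−1.42/1.788) = 0.452.
Fraction exhaled = 1 − 0.452 = 0.548 → 54.8%.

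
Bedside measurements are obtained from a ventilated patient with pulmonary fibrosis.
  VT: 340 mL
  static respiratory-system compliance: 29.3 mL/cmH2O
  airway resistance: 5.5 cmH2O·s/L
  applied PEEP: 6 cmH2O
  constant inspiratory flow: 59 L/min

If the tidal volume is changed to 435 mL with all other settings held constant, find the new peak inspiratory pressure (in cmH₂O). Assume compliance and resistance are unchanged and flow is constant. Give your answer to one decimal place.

26.3

Flow: 59 L/min ÷ 60 = 0.9833 L/s.
PIP = Vt/C + R·V̇ + PEEP (constant-flow equation of motion).
Only the elastic term changes: ΔPIP = ΔVt / C = (435 − 340) / 29.3 = 3.242 cmH2O.
Original PIP = 340/29.3 + 5.5×0.9833 + 6 = 23.012 cmH2O; new PIP = 23.012 + (3.242) = 26.254 cmH2O.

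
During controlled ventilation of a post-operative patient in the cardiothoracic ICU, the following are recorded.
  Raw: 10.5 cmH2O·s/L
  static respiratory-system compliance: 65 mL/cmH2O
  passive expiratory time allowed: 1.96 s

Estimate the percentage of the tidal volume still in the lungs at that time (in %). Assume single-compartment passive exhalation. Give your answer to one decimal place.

5.7

τ = R × C = 10.5 × 65 mL/cmH2O = 10.5 × 0.065 L/cmH2O = 0.6825 s.
Passive exhalation: V(t)/V₀ = e^(−t/τ) = e^(−1.96/0.6825) = 0.0566.
Fraction remaining = 0.0566 → 5.66%.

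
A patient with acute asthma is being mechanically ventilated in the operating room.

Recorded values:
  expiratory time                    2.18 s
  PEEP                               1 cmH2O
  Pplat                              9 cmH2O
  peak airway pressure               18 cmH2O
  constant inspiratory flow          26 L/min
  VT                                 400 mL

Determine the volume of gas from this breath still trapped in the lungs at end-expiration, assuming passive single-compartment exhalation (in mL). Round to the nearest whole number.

49

Flow: 26 L/min ÷ 60 = 0.4333 L/s.
R = (PIP − Pplat)/V̇ = (18 − 9) / 0.4333 = 9.0/0.4333 = 20.771 cmH2O·s/L.
C = Vt/(Pplat − PEEP) = 400.0 / (9 − 1) = 400.0/8.0 = 50.0 mL/cmH2O.
τ = R × C = 20.771 × 0.05 L/cmH2O = 1.039 s.
Fraction remaining = e^(−Te/τ) = e^(−2.18/1.039) = 0.1227.
Trapped volume = 400.0 × 0.1227 = 49.08 mL.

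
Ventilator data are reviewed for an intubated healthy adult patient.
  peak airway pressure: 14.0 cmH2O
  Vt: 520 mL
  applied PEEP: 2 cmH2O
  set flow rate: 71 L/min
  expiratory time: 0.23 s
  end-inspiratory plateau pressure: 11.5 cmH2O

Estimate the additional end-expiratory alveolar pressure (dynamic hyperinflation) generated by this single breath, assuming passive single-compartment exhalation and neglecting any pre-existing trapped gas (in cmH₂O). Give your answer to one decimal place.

Flow: 71 L/min ÷ 60 = 1.1833 L/s.
R = (PIP − Pplat)/V̇ = (14.0 − 11.5) / 1.1833 = 2.5/1.1833 = 2.113 cmH2O·s/L.
C = Vt/(Pplat − PEEP) = 520.0 / (11.5 − 2) = 520.0/9.5 = 54.737 mL/cmH2O.
τ = R × C = 2.113 × 0.05474 L/cmH2O = 0.1157 s.
Fraction remaining = e^(−Te/τ) = e^(−0.23/0.1157) = 0.137; trapped volume = 520.0 × 0.137 = 71.24 mL.
Additional alveolar pressure from trapping ≈ V_trapped / C = 71.24 / 54.737 = 1.301 cmH2O.

1.3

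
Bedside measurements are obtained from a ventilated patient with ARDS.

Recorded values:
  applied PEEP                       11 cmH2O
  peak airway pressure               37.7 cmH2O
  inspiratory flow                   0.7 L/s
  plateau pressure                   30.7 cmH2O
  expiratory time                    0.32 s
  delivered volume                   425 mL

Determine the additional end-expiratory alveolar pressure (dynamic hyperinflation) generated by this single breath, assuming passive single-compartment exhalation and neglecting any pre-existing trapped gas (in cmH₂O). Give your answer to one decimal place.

R = (PIP − Pplat)/V̇ = (37.7 − 30.7) / 0.7 = 7.0/0.7 = 10.0 cmH2O·s/L.
C = Vt/(Pplat − PEEP) = 425.0 / (30.7 − 11) = 425.0/19.7 = 21.574 mL/cmH2O.
τ = R × C = 10.0 × 0.02157 L/cmH2O = 0.2157 s.
Fraction remaining = e^(−Te/τ) = e^(−0.32/0.2157) = 0.2268; trapped volume = 425.0 × 0.2268 = 96.39 mL.
Additional alveolar pressure from trapping ≈ V_trapped / C = 96.39 / 21.574 = 4.468 cmH2O.

4.5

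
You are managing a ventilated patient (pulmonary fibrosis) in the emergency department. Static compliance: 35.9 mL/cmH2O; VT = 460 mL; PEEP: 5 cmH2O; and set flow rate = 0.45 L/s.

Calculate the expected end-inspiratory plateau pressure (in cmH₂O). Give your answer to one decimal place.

Pplat = PEEP + Vt / Cstat = 5 + 460 / 35.9 = 5 + 12.813 = 17.813 cmH2O.

17.8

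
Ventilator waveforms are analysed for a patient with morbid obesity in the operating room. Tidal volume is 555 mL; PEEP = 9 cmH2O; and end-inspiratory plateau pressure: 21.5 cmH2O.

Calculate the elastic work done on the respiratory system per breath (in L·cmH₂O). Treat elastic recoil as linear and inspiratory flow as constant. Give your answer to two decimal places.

Elastic work ≈ ½ × (Pplat − PEEP) × Vt = 0.5 × (21.5 − 9) × 0.555 L = 0.5 × 12.5 × 0.555 = 3.469 L·cmH2O.

3.47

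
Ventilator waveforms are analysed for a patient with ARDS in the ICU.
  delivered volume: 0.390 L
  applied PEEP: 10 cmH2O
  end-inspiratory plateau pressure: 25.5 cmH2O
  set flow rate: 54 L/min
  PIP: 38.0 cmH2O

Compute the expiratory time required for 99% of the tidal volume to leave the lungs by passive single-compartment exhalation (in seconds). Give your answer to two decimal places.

Flow: 54 L/min ÷ 60 = 0.9 L/s.
R = (PIP − Pplat)/V̇ = (38.0 − 25.5) / 0.9 = 12.5/0.9 = 13.889 cmH2O·s/L.
C = Vt/(Pplat − PEEP) = 390.0 / (25.5 − 10) = 390.0/15.5 = 25.161 mL/cmH2O.
τ = R × C = 13.889 × 0.02516 L/cmH2O = 0.3494 s.
t = −τ·ln(1 − 0.99) = −0.3494·ln(0.01) = 1.609 s.

1.61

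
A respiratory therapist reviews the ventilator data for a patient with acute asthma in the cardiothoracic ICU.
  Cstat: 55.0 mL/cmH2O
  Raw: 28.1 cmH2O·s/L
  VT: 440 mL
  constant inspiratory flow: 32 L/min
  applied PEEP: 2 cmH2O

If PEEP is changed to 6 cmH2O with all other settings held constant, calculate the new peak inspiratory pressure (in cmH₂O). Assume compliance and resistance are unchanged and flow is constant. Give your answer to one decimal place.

Flow: 32 L/min ÷ 60 = 0.5333 L/s.
PIP = Vt/C + R·V̇ + PEEP (constant-flow equation of motion).
Only the baseline term changes: ΔPIP = ΔPEEP = 6 − 2 = 4.0 cmH2O.
Original PIP = 440/55.0 + 28.1×0.5333 + 2 = 24.986 cmH2O; new PIP = 24.986 + (4.0) = 28.986 cmH2O.

29.0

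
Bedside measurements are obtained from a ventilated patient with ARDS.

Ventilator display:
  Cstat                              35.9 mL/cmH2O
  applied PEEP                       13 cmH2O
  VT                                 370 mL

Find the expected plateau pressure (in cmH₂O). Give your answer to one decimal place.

23.3

Pplat = PEEP + Vt / Cstat = 13 + 370 / 35.9 = 13 + 10.306 = 23.306 cmH2O.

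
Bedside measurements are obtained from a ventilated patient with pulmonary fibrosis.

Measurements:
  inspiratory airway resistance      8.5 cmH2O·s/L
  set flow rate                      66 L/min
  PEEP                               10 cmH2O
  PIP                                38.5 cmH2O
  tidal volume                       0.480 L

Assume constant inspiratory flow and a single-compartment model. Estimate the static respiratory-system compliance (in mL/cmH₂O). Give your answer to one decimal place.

Flow: 66 L/min ÷ 60 = 1.1 L/s.
Equation of motion (constant flow): PIP = Vt/C + R·V̇ + PEEP.
Vt/C = PIP − R·V̇ − PEEP = 38.5 − 8.5×1.1 − 10 = 38.5 − 9.35 − 10 = 19.15 cmH2O.
C = Vt / 19.15 = 480 / 19.15 = 25.065 mL/cmH2O.

25.1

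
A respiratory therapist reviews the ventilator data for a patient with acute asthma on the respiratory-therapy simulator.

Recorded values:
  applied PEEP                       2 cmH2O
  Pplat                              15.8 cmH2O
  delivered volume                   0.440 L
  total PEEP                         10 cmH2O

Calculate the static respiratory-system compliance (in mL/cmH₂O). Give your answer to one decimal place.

75.9

End-expiratory occlusion gives total PEEP = 10 cmH2O (intrinsic PEEP = 10 − 2 = 8). Use total PEEP for the elastic gradient.
Cstat = Vt / (Pplat − PEEPtotal) = 440 / (15.8 − 10) = 440 / 5.8 = 75.862 mL/cmH2O.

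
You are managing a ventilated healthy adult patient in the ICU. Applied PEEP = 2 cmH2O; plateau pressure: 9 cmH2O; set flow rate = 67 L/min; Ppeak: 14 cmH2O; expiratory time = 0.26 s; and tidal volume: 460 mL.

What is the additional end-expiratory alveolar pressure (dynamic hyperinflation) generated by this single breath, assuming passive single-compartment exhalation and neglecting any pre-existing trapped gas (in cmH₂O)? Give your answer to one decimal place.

Flow: 67 L/min ÷ 60 = 1.1167 L/s.
R = (PIP − Pplat)/V̇ = (14 − 9) / 1.1167 = 5.0/1.1167 = 4.477 cmH2O·s/L.
C = Vt/(Pplat − PEEP) = 460.0 / (9 − 2) = 460.0/7.0 = 65.714 mL/cmH2O.
τ = R × C = 4.477 × 0.06571 L/cmH2O = 0.2942 s.
Fraction remaining = e^(−Te/τ) = e^(−0.26/0.2942) = 0.4132; trapped volume = 460.0 × 0.4132 = 190.07 mL.
Additional alveolar pressure from trapping ≈ V_trapped / C = 190.07 / 65.714 = 2.892 cmH2O.

2.9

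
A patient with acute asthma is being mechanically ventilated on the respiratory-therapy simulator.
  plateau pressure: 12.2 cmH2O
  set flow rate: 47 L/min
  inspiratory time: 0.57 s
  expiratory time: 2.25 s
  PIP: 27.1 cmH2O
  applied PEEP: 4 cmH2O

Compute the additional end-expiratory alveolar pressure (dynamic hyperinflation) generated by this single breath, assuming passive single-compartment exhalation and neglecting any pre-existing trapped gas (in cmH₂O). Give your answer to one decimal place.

0.9

Flow: 47 L/min ÷ 60 = 0.7833 L/s.
Vt = flow × Ti = 0.7833 L/s × 0.57 s × 1000 mL/L = 446.48 mL.
R = (PIP − Pplat)/V̇ = (27.1 − 12.2) / 0.7833 = 14.9/0.7833 = 19.022 cmH2O·s/L.
C = Vt/(Pplat − PEEP) = 446.48 / (12.2 − 4) = 446.48/8.2 = 54.449 mL/cmH2O.
τ = R × C = 19.022 × 0.05445 L/cmH2O = 1.036 s.
Fraction remaining = e^(−Te/τ) = e^(−2.25/1.036) = 0.114; trapped volume = 446.48 × 0.114 = 50.899 mL.
Additional alveolar pressure from trapping ≈ V_trapped / C = 50.899 / 54.449 = 0.9348 cmH2O.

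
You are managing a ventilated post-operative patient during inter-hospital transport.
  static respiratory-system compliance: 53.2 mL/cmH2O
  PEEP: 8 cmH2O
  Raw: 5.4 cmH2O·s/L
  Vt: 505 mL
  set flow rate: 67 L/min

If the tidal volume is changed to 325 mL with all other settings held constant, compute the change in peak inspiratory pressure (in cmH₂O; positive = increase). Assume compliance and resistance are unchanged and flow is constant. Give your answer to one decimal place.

-3.4

PIP = Vt/C + R·V̇ + PEEP (constant-flow equation of motion).
Only the elastic term changes: ΔPIP = ΔVt / C = (325 − 505) / 53.2 = -3.383 cmH2O.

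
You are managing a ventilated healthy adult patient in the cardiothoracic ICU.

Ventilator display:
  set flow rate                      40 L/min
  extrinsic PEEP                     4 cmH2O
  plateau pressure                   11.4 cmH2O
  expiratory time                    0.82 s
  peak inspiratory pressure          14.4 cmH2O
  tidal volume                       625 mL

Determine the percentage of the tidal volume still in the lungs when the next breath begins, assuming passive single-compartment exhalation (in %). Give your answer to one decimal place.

Flow: 40 L/min ÷ 60 = 0.6667 L/s.
R = (PIP − Pplat)/V̇ = (14.4 − 11.4) / 0.6667 = 3.0/0.6667 = 4.5 cmH2O·s/L.
C = Vt/(Pplat − PEEP) = 625.0 / (11.4 − 4) = 625.0/7.4 = 84.459 mL/cmH2O.
τ = R × C = 4.5 × 0.08446 L/cmH2O = 0.3801 s.
Fraction remaining at end-expiration = e^(−Te/τ) = e^(−0.82/0.3801) = 0.1156 → 11.56%.

11.6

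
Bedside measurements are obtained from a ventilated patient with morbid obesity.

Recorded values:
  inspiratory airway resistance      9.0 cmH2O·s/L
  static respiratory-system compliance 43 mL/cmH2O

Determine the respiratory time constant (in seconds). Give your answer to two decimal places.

0.39

τ = R × C = 9.0 × 43 mL/cmH2O = 9.0 × 0.043 L/cmH2O = 0.387 s.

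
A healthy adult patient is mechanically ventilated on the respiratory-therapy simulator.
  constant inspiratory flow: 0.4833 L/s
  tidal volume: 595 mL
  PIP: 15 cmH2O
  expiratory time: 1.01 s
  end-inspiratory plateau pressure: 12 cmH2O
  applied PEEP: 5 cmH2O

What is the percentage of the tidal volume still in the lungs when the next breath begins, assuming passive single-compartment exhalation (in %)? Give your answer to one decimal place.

R = (PIP − Pplat)/V̇ = (15 − 12) / 0.4833 = 3.0/0.4833 = 6.207 cmH2O·s/L.
C = Vt/(Pplat − PEEP) = 595.0 / (12 − 5) = 595.0/7.0 = 85.0 mL/cmH2O.
τ = R × C = 6.207 × 0.085 L/cmH2O = 0.5276 s.
Fraction remaining at end-expiration = e^(−Te/τ) = e^(−1.01/0.5276) = 0.1474 → 14.74%.

14.7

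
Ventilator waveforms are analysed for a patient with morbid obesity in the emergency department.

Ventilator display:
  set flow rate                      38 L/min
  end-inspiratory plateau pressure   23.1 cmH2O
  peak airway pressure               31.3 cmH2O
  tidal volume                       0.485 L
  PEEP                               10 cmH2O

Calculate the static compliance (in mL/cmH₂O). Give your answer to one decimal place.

Cstat = Vt / (Pplat − PEEP) = 485 / (23.1 − 10) = 485 / 13.1 = 37.023 mL/cmH2O.

37.0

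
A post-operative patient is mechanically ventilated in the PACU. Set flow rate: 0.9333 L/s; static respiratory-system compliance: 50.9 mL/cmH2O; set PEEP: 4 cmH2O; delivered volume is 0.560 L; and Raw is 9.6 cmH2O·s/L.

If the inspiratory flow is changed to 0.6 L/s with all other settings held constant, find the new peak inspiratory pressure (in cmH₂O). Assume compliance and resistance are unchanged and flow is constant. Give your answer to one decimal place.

PIP = Vt/C + R·V̇ + PEEP (constant-flow equation of motion).
Only the resistive term changes: ΔPIP = R × ΔV̇ = 9.6 × (0.6 − 0.9333) = 9.6 × -0.3333 = -3.2 cmH2O.
Original PIP = 560/50.9 + 9.6×0.9333 + 4 = 23.962 cmH2O; new PIP = 23.962 + (-3.2) = 20.762 cmH2O.

20.8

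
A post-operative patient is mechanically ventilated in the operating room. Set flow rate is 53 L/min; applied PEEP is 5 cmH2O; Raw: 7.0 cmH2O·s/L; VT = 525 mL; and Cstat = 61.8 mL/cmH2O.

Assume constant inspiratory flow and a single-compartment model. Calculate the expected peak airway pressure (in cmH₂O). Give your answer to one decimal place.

19.7

Flow: 53 L/min ÷ 60 = 0.8833 L/s.
Equation of motion (constant flow): PIP = Vt/C + R·V̇ + PEEP.
PIP = 525/61.8 + 7.0×0.8833 + 5 = 8.495 + 6.183 + 5 = 19.678 cmH2O.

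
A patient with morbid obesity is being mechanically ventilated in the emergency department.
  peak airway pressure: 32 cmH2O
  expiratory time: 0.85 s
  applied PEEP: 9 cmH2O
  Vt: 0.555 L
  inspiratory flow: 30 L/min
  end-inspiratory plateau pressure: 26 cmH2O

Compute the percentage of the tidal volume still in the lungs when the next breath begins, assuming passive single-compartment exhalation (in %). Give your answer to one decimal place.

11.4

Flow: 30 L/min ÷ 60 = 0.5 L/s.
R = (PIP − Pplat)/V̇ = (32 − 26) / 0.5 = 6.0/0.5 = 12.0 cmH2O·s/L.
C = Vt/(Pplat − PEEP) = 555.0 / (26 − 9) = 555.0/17.0 = 32.647 mL/cmH2O.
τ = R × C = 12.0 × 0.03265 L/cmH2O = 0.3918 s.
Fraction remaining at end-expiration = e^(−Te/τ) = e^(−0.85/0.3918) = 0.1142 → 11.42%.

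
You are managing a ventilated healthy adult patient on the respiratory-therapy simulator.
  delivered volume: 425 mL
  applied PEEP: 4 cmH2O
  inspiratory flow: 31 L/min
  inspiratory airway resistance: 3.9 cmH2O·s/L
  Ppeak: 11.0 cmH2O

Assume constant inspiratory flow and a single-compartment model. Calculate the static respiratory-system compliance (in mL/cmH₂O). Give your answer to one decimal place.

85.3

Flow: 31 L/min ÷ 60 = 0.5167 L/s.
Equation of motion (constant flow): PIP = Vt/C + R·V̇ + PEEP.
Vt/C = PIP − R·V̇ − PEEP = 11.0 − 3.9×0.5167 − 4 = 11.0 − 2.015 − 4 = 4.985 cmH2O.
C = Vt / 4.985 = 425 / 4.985 = 85.256 mL/cmH2O.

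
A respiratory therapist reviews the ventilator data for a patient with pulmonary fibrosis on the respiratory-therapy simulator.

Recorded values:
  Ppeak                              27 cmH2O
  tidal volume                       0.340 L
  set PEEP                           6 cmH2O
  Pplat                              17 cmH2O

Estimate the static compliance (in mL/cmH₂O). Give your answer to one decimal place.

Cstat = Vt / (Pplat − PEEP) = 340 / (17 − 6) = 340 / 11.0 = 30.909 mL/cmH2O.

30.9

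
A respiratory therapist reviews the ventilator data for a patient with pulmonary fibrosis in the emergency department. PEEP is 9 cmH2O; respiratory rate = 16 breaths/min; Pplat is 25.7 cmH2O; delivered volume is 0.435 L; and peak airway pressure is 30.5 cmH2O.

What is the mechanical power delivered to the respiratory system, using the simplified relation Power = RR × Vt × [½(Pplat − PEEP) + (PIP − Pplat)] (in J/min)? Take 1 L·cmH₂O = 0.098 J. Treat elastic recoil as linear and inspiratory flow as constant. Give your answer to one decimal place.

Per-breath work = Vt × [½(Pplat−PEEP) + (PIP−Pplat)] = 0.435 × [0.5×16.7 + 4.8] = 0.435 × 13.15 = 5.72 L·cmH2O.
Power = 16 × 5.72 = 91.52 L·cmH2O/min.
× 0.098 J/(L·cmH2O) → 8.969 J/min.

9.0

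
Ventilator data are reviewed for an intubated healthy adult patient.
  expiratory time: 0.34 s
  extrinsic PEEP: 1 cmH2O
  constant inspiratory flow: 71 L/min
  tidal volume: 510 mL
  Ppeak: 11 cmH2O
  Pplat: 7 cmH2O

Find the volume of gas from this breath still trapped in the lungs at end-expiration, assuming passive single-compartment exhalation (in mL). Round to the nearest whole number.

156

Flow: 71 L/min ÷ 60 = 1.1833 L/s.
R = (PIP − Pplat)/V̇ = (11 − 7) / 1.1833 = 4.0/1.1833 = 3.38 cmH2O·s/L.
C = Vt/(Pplat − PEEP) = 510.0 / (7 − 1) = 510.0/6.0 = 85.0 mL/cmH2O.
τ = R × C = 3.38 × 0.085 L/cmH2O = 0.2873 s.
Fraction remaining = e^(−Te/τ) = e^(−0.34/0.2873) = 0.3062.
Trapped volume = 510.0 × 0.3062 = 156.16 mL.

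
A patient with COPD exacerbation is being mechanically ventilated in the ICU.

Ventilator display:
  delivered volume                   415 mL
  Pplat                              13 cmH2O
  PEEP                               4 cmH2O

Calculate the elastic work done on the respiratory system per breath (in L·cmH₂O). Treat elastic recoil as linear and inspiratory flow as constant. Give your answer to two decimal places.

1.87

Elastic work ≈ ½ × (Pplat − PEEP) × Vt = 0.5 × (13 − 4) × 0.415 L = 0.5 × 9.0 × 0.415 = 1.868 L·cmH2O.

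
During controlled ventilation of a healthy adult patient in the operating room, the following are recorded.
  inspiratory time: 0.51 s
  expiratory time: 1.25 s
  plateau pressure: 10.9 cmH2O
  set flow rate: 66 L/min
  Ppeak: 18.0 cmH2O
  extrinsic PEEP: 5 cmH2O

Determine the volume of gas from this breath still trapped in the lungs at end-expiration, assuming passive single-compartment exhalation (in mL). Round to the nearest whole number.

Flow: 66 L/min ÷ 60 = 1.1 L/s.
Vt = flow × Ti = 1.1 L/s × 0.51 s × 1000 mL/L = 561.0 mL.
R = (PIP − Pplat)/V̇ = (18.0 − 10.9) / 1.1 = 7.1/1.1 = 6.455 cmH2O·s/L.
C = Vt/(Pplat − PEEP) = 561.0 / (10.9 − 5) = 561.0/5.9 = 95.085 mL/cmH2O.
τ = R × C = 6.455 × 0.09509 L/cmH2O = 0.6138 s.
Fraction remaining = e^(−Te/τ) = e^(−1.25/0.6138) = 0.1305.
Trapped volume = 561.0 × 0.1305 = 73.211 mL.

73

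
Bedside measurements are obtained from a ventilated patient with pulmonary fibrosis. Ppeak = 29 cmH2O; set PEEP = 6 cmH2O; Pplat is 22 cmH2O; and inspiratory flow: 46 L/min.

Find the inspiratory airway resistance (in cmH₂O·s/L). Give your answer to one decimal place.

Flow: 46 L/min ÷ 60 = 0.7667 L/s.
Raw = (PIP − Pplat) / flow = (29 − 22) / 0.7667 = 7.0 / 0.7667 = 9.13 cmH2O·s/L.

9.1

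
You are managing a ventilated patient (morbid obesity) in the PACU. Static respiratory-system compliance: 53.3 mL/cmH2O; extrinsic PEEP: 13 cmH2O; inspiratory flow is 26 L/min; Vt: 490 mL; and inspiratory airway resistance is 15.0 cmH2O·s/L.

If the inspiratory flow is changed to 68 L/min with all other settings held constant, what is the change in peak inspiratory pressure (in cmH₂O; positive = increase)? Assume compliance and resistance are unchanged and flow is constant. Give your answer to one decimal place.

Flow: 26 L/min ÷ 60 = 0.4333 L/s.
New flow: 68 L/min ÷ 60 = 1.1333 L/s.
PIP = Vt/C + R·V̇ + PEEP (constant-flow equation of motion).
Only the resistive term changes: ΔPIP = R × ΔV̇ = 15.0 × (1.1333 − 0.4333) = 15.0 × 0.7 = 10.5 cmH2O.

10.5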